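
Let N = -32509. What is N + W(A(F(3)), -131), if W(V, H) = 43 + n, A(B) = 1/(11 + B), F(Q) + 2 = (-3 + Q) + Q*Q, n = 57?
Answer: -32409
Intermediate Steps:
F(Q) = -5 + Q + Q**2 (F(Q) = -2 + ((-3 + Q) + Q*Q) = -2 + ((-3 + Q) + Q**2) = -2 + (-3 + Q + Q**2) = -5 + Q + Q**2)
W(V, H) = 100 (W(V, H) = 43 + 57 = 100)
N + W(A(F(3)), -131) = -32509 + 100 = -32409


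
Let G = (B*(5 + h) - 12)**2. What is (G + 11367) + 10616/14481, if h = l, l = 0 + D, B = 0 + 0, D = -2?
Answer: 166701407/14481 ≈ 11512.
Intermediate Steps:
B = 0
l = -2 (l = 0 - 2 = -2)
h = -2
G = 144 (G = (0*(5 - 2) - 12)**2 = (0*3 - 12)**2 = (0 - 12)**2 = (-12)**2 = 144)
(G + 11367) + 10616/14481 = (144 + 11367) + 10616/14481 = 11511 + 10616*(1/14481) = 11511 + 10616/14481 = 166701407/14481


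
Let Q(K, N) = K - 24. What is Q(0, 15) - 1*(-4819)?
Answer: 4795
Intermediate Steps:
Q(K, N) = -24 + K
Q(0, 15) - 1*(-4819) = (-24 + 0) - 1*(-4819) = -24 + 4819 = 4795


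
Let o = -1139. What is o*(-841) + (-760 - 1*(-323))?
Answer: 957462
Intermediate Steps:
o*(-841) + (-760 - 1*(-323)) = -1139*(-841) + (-760 - 1*(-323)) = 957899 + (-760 + 323) = 957899 - 437 = 957462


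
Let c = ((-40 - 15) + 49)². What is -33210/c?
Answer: -1845/2 ≈ -922.50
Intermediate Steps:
c = 36 (c = (-55 + 49)² = (-6)² = 36)
-33210/c = -33210/36 = -33210*1/36 = -1845/2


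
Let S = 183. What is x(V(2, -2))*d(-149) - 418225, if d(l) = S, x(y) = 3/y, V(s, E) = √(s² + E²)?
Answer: -418225 + 549*√2/4 ≈ -4.1803e+5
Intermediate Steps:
V(s, E) = √(E² + s²)
d(l) = 183
x(V(2, -2))*d(-149) - 418225 = (3/(√((-2)² + 2²)))*183 - 418225 = (3/(√(4 + 4)))*183 - 418225 = (3/(√8))*183 - 418225 = (3/((2*√2)))*183 - 418225 = (3*(√2/4))*183 - 418225 = (3*√2/4)*183 - 418225 = 549*√2/4 - 418225 = -418225 + 549*√2/4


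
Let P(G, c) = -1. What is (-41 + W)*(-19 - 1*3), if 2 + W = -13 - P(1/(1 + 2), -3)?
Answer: 1210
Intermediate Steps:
W = -14 (W = -2 + (-13 - 1*(-1)) = -2 + (-13 + 1) = -2 - 12 = -14)
(-41 + W)*(-19 - 1*3) = (-41 - 14)*(-19 - 1*3) = -55*(-19 - 3) = -55*(-22) = 1210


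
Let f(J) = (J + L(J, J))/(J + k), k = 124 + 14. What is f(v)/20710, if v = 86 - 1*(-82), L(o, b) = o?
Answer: 28/528105 ≈ 5.3020e-5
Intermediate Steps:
k = 138
v = 168 (v = 86 + 82 = 168)
f(J) = 2*J/(138 + J) (f(J) = (J + J)/(J + 138) = (2*J)/(138 + J) = 2*J/(138 + J))
f(v)/20710 = (2*168/(138 + 168))/20710 = (2*168/306)*(1/20710) = (2*168*(1/306))*(1/20710) = (56/51)*(1/20710) = 28/528105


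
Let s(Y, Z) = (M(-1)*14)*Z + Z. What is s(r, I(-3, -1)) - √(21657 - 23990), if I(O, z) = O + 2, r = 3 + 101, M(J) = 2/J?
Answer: 27 - I*√2333 ≈ 27.0 - 48.301*I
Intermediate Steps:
r = 104
I(O, z) = 2 + O
s(Y, Z) = -27*Z (s(Y, Z) = ((2/(-1))*14)*Z + Z = ((2*(-1))*14)*Z + Z = (-2*14)*Z + Z = -28*Z + Z = -27*Z)
s(r, I(-3, -1)) - √(21657 - 23990) = -27*(2 - 3) - √(21657 - 23990) = -27*(-1) - √(-2333) = 27 - I*√2333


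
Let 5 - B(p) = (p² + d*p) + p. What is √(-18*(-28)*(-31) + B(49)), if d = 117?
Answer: I*√23802 ≈ 154.28*I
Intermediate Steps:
B(p) = 5 - p² - 118*p (B(p) = 5 - ((p² + 117*p) + p) = 5 - (p² + 118*p) = 5 + (-p² - 118*p) = 5 - p² - 118*p)
√(-18*(-28)*(-31) + B(49)) = √(-18*(-28)*(-31) + (5 - 1*49² - 118*49)) = √(504*(-31) + (5 - 1*2401 - 5782)) = √(-15624 + (5 - 2401 - 5782)) = √(-15624 - 8178) = √(-23802) = I*√23802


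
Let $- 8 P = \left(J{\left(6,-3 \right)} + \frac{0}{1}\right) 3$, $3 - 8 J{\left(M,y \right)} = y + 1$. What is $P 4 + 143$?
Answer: $\frac{2273}{16} \approx 142.06$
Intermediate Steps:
$J{\left(M,y \right)} = \frac{1}{4} - \frac{y}{8}$ ($J{\left(M,y \right)} = \frac{3}{8} - \frac{y + 1}{8} = \frac{3}{8} - \frac{1 + y}{8} = \frac{3}{8} - \left(\frac{1}{8} + \frac{y}{8}\right) = \frac{1}{4} - \frac{y}{8}$)
$P = - \frac{15}{64}$ ($P = - \frac{\left(\left(\frac{1}{4} - - \frac{3}{8}\right) + \frac{0}{1}\right) 3}{8} = - \frac{\left(\left(\frac{1}{4} + \frac{3}{8}\right) + 0 \cdot 1\right) 3}{8} = - \frac{\left(\frac{5}{8} + 0\right) 3}{8} = - \frac{\frac{5}{8} \cdot 3}{8} = \left(- \frac{1}{8}\right) \frac{15}{8} = - \frac{15}{64} \approx -0.23438$)
$P 4 + 143 = \left(- \frac{15}{64}\right) 4 + 143 = - \frac{15}{16} + 143 = \frac{2273}{16}$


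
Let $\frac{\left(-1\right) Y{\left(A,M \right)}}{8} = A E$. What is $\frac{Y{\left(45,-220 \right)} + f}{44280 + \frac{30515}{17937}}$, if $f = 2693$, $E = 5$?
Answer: $\frac{16017741}{794280875} \approx 0.020166$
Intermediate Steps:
$Y{\left(A,M \right)} = - 40 A$ ($Y{\left(A,M \right)} = - 8 A 5 = - 8 \cdot 5 A = - 40 A$)
$\frac{Y{\left(45,-220 \right)} + f}{44280 + \frac{30515}{17937}} = \frac{\left(-40\right) 45 + 2693}{44280 + \frac{30515}{17937}} = \frac{-1800 + 2693}{44280 + 30515 \cdot \frac{1}{17937}} = \frac{893}{44280 + \frac{30515}{17937}} = \frac{893}{\frac{794280875}{17937}} = 893 \cdot \frac{17937}{794280875} = \frac{16017741}{794280875}$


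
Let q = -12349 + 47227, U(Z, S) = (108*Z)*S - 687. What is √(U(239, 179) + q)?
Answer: 3*√517171 ≈ 2157.4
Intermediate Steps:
U(Z, S) = -687 + 108*S*Z (U(Z, S) = 108*S*Z - 687 = -687 + 108*S*Z)
q = 34878
√(U(239, 179) + q) = √((-687 + 108*179*239) + 34878) = √((-687 + 4620348) + 34878) = √(4619661 + 34878) = √4654539 = 3*√517171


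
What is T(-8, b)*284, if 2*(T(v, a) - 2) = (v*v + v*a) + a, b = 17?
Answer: -7242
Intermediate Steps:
T(v, a) = 2 + a/2 + v**2/2 + a*v/2 (T(v, a) = 2 + ((v*v + v*a) + a)/2 = 2 + ((v**2 + a*v) + a)/2 = 2 + (a + v**2 + a*v)/2 = 2 + (a/2 + v**2/2 + a*v/2) = 2 + a/2 + v**2/2 + a*v/2)
T(-8, b)*284 = (2 + (1/2)*17 + (1/2)*(-8)**2 + (1/2)*17*(-8))*284 = (2 + 17/2 + (1/2)*64 - 68)*284 = (2 + 17/2 + 32 - 68)*284 = -51/2*284 = -7242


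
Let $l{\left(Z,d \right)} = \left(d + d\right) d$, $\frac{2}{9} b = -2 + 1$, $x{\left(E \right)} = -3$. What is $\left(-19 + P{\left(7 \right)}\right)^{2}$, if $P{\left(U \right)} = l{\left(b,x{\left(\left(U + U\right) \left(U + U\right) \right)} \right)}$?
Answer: $1$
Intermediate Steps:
$b = - \frac{9}{2}$ ($b = \frac{9 \left(-2 + 1\right)}{2} = \frac{9}{2} \left(-1\right) = - \frac{9}{2} \approx -4.5$)
$l{\left(Z,d \right)} = 2 d^{2}$ ($l{\left(Z,d \right)} = 2 d d = 2 d^{2}$)
$P{\left(U \right)} = 18$ ($P{\left(U \right)} = 2 \left(-3\right)^{2} = 2 \cdot 9 = 18$)
$\left(-19 + P{\left(7 \right)}\right)^{2} = \left(-19 + 18\right)^{2} = \left(-1\right)^{2} = 1$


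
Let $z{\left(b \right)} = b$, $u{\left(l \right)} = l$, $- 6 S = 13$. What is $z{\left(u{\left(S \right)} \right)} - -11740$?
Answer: $\frac{70427}{6} \approx 11738.0$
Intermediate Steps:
$S = - \frac{13}{6}$ ($S = \left(- \frac{1}{6}\right) 13 = - \frac{13}{6} \approx -2.1667$)
$z{\left(u{\left(S \right)} \right)} - -11740 = - \frac{13}{6} - -11740 = - \frac{13}{6} + 11740 = \frac{70427}{6}$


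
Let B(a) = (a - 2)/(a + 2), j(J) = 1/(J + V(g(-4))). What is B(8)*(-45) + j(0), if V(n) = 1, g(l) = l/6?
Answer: -26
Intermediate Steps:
g(l) = l/6 (g(l) = l*(⅙) = l/6)
j(J) = 1/(1 + J) (j(J) = 1/(J + 1) = 1/(1 + J))
B(a) = (-2 + a)/(2 + a)
B(8)*(-45) + j(0) = ((-2 + 8)/(2 + 8))*(-45) + 1/(1 + 0) = (6/10)*(-45) + 1/1 = ((⅒)*6)*(-45) + 1 = (⅗)*(-45) + 1 = -27 + 1 = -26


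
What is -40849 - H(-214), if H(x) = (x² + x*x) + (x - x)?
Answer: -132441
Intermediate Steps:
H(x) = 2*x² (H(x) = (x² + x²) + 0 = 2*x² + 0 = 2*x²)
-40849 - H(-214) = -40849 - 2*(-214)² = -40849 - 2*45796 = -40849 - 1*91592 = -40849 - 91592 = -132441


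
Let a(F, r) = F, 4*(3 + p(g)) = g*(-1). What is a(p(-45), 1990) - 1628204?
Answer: -6512783/4 ≈ -1.6282e+6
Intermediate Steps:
p(g) = -3 - g/4 (p(g) = -3 + (g*(-1))/4 = -3 + (-g)/4 = -3 - g/4)
a(p(-45), 1990) - 1628204 = (-3 - ¼*(-45)) - 1628204 = (-3 + 45/4) - 1628204 = 33/4 - 1628204 = -6512783/4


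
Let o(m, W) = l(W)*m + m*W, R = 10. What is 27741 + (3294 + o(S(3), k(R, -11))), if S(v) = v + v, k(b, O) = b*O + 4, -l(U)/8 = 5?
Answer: 30159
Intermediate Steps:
l(U) = -40 (l(U) = -8*5 = -40)
k(b, O) = 4 + O*b (k(b, O) = O*b + 4 = 4 + O*b)
S(v) = 2*v
o(m, W) = -40*m + W*m (o(m, W) = -40*m + m*W = -40*m + W*m)
27741 + (3294 + o(S(3), k(R, -11))) = 27741 + (3294 + (2*3)*(-40 + (4 - 11*10))) = 27741 + (3294 + 6*(-40 + (4 - 110))) = 27741 + (3294 + 6*(-40 - 106)) = 27741 + (3294 + 6*(-146)) = 27741 + (3294 - 876) = 27741 + 2418 = 30159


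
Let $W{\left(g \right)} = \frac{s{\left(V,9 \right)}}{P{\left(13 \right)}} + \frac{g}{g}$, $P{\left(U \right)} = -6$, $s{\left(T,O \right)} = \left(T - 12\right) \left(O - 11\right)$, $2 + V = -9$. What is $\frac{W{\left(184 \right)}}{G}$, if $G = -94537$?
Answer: $\frac{20}{283611} \approx 7.0519 \cdot 10^{-5}$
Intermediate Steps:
$V = -11$ ($V = -2 - 9 = -11$)
$s{\left(T,O \right)} = \left(-12 + T\right) \left(-11 + O\right)$
$W{\left(g \right)} = - \frac{20}{3}$ ($W{\left(g \right)} = \frac{132 - 108 - -121 + 9 \left(-11\right)}{-6} + \frac{g}{g} = \left(132 - 108 + 121 - 99\right) \left(- \frac{1}{6}\right) + 1 = 46 \left(- \frac{1}{6}\right) + 1 = - \frac{23}{3} + 1 = - \frac{20}{3}$)
$\frac{W{\left(184 \right)}}{G} = - \frac{20}{3 \left(-94537\right)} = \left(- \frac{20}{3}\right) \left(- \frac{1}{94537}\right) = \frac{20}{283611}$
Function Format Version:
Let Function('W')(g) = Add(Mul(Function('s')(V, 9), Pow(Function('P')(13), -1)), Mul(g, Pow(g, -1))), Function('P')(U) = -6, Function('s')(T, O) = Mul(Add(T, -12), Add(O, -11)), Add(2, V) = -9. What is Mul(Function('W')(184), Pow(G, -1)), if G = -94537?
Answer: Rational(20, 283611) ≈ 7.0519e-5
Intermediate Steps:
V = -11 (V = Add(-2, -9) = -11)
Function('s')(T, O) = Mul(Add(-12, T), Add(-11, O))
Function('W')(g) = Rational(-20, 3) (Function('W')(g) = Add(Mul(Add(132, Mul(-12, 9), Mul(-11, -11), Mul(9, -11)), Pow(-6, -1)), Mul(g, Pow(g, -1))) = Add(Mul(Add(132, -108, 121, -99), Rational(-1, 6)), 1) = Add(Mul(46, Rational(-1, 6)), 1) = Add(Rational(-23, 3), 1) = Rational(-20, 3))
Mul(Function('W')(184), Pow(G, -1)) = Mul(Rational(-20, 3), Pow(-94537, -1)) = Mul(Rational(-20, 3), Rational(-1, 94537)) = Rational(20, 283611)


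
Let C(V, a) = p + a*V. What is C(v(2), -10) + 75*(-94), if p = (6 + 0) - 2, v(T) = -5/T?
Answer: -7021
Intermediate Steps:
p = 4 (p = 6 - 2 = 4)
C(V, a) = 4 + V*a (C(V, a) = 4 + a*V = 4 + V*a)
C(v(2), -10) + 75*(-94) = (4 - 5/2*(-10)) + 75*(-94) = (4 - 5*½*(-10)) - 7050 = (4 - 5/2*(-10)) - 7050 = (4 + 25) - 7050 = 29 - 7050 = -7021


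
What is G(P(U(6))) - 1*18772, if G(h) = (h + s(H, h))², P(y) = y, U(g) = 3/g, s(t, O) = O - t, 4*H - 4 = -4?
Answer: -18771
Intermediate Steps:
H = 0 (H = 1 + (¼)*(-4) = 1 - 1 = 0)
G(h) = 4*h² (G(h) = (h + (h - 1*0))² = (h + (h + 0))² = (h + h)² = (2*h)² = 4*h²)
G(P(U(6))) - 1*18772 = 4*(3/6)² - 1*18772 = 4*(3*(⅙))² - 18772 = 4*(½)² - 18772 = 4*(¼) - 18772 = 1 - 18772 = -18771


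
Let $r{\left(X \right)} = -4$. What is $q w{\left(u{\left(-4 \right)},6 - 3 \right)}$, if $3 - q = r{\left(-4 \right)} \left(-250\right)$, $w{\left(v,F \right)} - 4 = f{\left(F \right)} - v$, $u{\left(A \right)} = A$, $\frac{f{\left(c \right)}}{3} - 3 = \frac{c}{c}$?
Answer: $-19940$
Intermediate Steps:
$f{\left(c \right)} = 12$ ($f{\left(c \right)} = 9 + 3 \frac{c}{c} = 9 + 3 \cdot 1 = 9 + 3 = 12$)
$w{\left(v,F \right)} = 16 - v$ ($w{\left(v,F \right)} = 4 - \left(-12 + v\right) = 16 - v$)
$q = -997$ ($q = 3 - \left(-4\right) \left(-250\right) = 3 - 1000 = -997$)
$q w{\left(u{\left(-4 \right)},6 - 3 \right)} = - 997 \left(16 - -4\right) = - 997 \left(16 + 4\right) = \left(-997\right) 20 = -19940$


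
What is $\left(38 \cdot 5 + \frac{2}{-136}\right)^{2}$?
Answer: $\frac{166900561}{4624} \approx 36094.0$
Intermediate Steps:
$\left(38 \cdot 5 + \frac{2}{-136}\right)^{2} = \left(190 + 2 \left(- \frac{1}{136}\right)\right)^{2} = \left(190 - \frac{1}{68}\right)^{2} = \left(\frac{12919}{68}\right)^{2} = \frac{166900561}{4624}$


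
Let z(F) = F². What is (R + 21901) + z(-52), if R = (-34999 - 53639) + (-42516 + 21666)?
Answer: -84883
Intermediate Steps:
R = -109488 (R = -88638 - 20850 = -109488)
(R + 21901) + z(-52) = (-109488 + 21901) + (-52)² = -87587 + 2704 = -84883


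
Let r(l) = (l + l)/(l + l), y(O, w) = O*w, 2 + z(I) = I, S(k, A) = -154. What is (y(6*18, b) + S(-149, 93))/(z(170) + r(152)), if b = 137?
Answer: 14642/169 ≈ 86.639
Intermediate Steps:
z(I) = -2 + I
r(l) = 1 (r(l) = (2*l)/((2*l)) = (2*l)*(1/(2*l)) = 1)
(y(6*18, b) + S(-149, 93))/(z(170) + r(152)) = ((6*18)*137 - 154)/((-2 + 170) + 1) = (108*137 - 154)/(168 + 1) = (14796 - 154)/169 = 14642*(1/169) = 14642/169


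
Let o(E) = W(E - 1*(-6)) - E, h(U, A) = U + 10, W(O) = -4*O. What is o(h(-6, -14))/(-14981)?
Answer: 44/14981 ≈ 0.0029371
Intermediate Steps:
h(U, A) = 10 + U
o(E) = -24 - 5*E (o(E) = -4*(E - 1*(-6)) - E = -4*(E + 6) - E = -4*(6 + E) - E = (-24 - 4*E) - E = -24 - 5*E)
o(h(-6, -14))/(-14981) = (-24 - 5*(10 - 6))/(-14981) = (-24 - 5*4)*(-1/14981) = (-24 - 20)*(-1/14981) = -44*(-1/14981) = 44/14981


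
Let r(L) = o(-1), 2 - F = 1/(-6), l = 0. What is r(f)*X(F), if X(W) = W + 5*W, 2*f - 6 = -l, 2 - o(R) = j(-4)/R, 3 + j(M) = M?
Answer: -65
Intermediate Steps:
j(M) = -3 + M
F = 13/6 (F = 2 - 1/(-6) = 2 - 1*(-⅙) = 2 + ⅙ = 13/6 ≈ 2.1667)
o(R) = 2 + 7/R (o(R) = 2 - (-3 - 4)/R = 2 - (-7)/R = 2 + 7/R)
f = 3 (f = 3 + (-1*0)/2 = 3 + (½)*0 = 3 + 0 = 3)
r(L) = -5 (r(L) = 2 + 7/(-1) = 2 + 7*(-1) = 2 - 7 = -5)
X(W) = 6*W
r(f)*X(F) = -30*13/6 = -5*13 = -65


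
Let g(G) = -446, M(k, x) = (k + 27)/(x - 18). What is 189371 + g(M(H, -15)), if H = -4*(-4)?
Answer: 188925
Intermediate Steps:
H = 16
M(k, x) = (27 + k)/(-18 + x)
189371 + g(M(H, -15)) = 189371 - 446 = 188925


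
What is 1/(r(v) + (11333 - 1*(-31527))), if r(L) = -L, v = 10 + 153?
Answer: 1/42697 ≈ 2.3421e-5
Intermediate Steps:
v = 163
1/(r(v) + (11333 - 1*(-31527))) = 1/(-1*163 + (11333 - 1*(-31527))) = 1/(-163 + (11333 + 31527)) = 1/(-163 + 42860) = 1/42697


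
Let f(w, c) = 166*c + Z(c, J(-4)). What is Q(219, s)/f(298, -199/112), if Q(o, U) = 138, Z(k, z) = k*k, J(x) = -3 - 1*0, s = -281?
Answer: -577024/1220069 ≈ -0.47294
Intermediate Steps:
J(x) = -3 (J(x) = -3 + 0 = -3)
Z(k, z) = k²
f(w, c) = c² + 166*c (f(w, c) = 166*c + c² = c² + 166*c)
Q(219, s)/f(298, -199/112) = 138/(((-199/112)*(166 - 199/112))) = 138/(((-199*1/112)*(166 - 199*1/112))) = 138/((-199*(166 - 199/112)/112)) = 138/((-199/112*18393/112)) = 138/(-3660207/12544) = 138*(-12544/3660207) = -577024/1220069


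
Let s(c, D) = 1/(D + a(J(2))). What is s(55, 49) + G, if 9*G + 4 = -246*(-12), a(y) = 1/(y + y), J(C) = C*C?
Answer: 386212/1179 ≈ 327.58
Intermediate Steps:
J(C) = C**2
a(y) = 1/(2*y)
s(c, D) = 1/(1/8 + D) (s(c, D) = 1/(D + 1/(2*(2**2))) = 1/(D + (1/2)/4) = 1/(D + (1/2)*(1/4)) = 1/(D + 1/8) = 1/(1/8 + D))
G = 2948/9 (G = -4/9 + (-246*(-12))/9 = -4/9 + (1/9)*2952 = -4/9 + 328 = 2948/9 ≈ 327.56)
s(55, 49) + G = 8/(1 + 8*49) + 2948/9 = 8/(1 + 392) + 2948/9 = 8/393 + 2948/9 = 386212/1179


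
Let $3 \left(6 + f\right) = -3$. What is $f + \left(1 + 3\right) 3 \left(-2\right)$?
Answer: $-31$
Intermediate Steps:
$f = -7$ ($f = -6 + \frac{1}{3} \left(-3\right) = -6 - 1 = -7$)
$f + \left(1 + 3\right) 3 \left(-2\right) = -7 + \left(1 + 3\right) 3 \left(-2\right) = -7 + 4 \cdot 3 \left(-2\right) = -7 + 12 \left(-2\right) = -7 - 24 = -31$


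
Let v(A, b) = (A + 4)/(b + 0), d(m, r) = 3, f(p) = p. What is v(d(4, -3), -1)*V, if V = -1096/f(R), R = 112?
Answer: 137/2 ≈ 68.500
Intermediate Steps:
v(A, b) = (4 + A)/b
V = -137/14 (V = -1096/112 = -1096*1/112 = -137/14 ≈ -9.7857)
v(d(4, -3), -1)*V = ((4 + 3)/(-1))*(-137/14) = -1*7*(-137/14) = -7*(-137/14) = 137/2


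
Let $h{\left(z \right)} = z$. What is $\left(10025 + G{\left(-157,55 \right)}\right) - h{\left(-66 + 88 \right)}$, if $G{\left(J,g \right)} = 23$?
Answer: $10026$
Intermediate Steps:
$\left(10025 + G{\left(-157,55 \right)}\right) - h{\left(-66 + 88 \right)} = \left(10025 + 23\right) - \left(-66 + 88\right) = 10048 - 22 = 10026$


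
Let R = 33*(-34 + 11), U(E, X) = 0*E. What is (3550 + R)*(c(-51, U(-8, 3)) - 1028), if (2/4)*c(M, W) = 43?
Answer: -2629122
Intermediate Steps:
U(E, X) = 0
c(M, W) = 86 (c(M, W) = 2*43 = 86)
R = -759 (R = 33*(-23) = -759)
(3550 + R)*(c(-51, U(-8, 3)) - 1028) = (3550 - 759)*(86 - 1028) = 2791*(-942) = -2629122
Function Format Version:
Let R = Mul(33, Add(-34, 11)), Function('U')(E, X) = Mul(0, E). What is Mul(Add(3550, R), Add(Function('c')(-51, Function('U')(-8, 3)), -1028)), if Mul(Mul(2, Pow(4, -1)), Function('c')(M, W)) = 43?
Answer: -2629122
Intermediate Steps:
Function('U')(E, X) = 0
Function('c')(M, W) = 86 (Function('c')(M, W) = Mul(2, 43) = 86)
R = -759 (R = Mul(33, -23) = -759)
Mul(Add(3550, R), Add(Function('c')(-51, Function('U')(-8, 3)), -1028)) = Mul(Add(3550, -759), Add(86, -1028)) = Mul(2791, -942) = -2629122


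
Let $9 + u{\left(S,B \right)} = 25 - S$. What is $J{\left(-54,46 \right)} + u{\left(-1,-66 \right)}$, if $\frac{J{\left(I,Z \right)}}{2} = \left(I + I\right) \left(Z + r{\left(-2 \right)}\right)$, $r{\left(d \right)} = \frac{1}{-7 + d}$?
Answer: $-9895$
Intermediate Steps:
$J{\left(I,Z \right)} = 4 I \left(- \frac{1}{9} + Z\right)$ ($J{\left(I,Z \right)} = 2 \left(I + I\right) \left(Z + \frac{1}{-7 - 2}\right) = 2 \cdot 2 I \left(Z + \frac{1}{-9}\right) = 2 \cdot 2 I \left(Z - \frac{1}{9}\right) = 2 \cdot 2 I \left(- \frac{1}{9} + Z\right) = 4 I \left(- \frac{1}{9} + Z\right)$)
$u{\left(S,B \right)} = 16 - S$ ($u{\left(S,B \right)} = -9 - \left(-25 + S\right) = 16 - S$)
$J{\left(-54,46 \right)} + u{\left(-1,-66 \right)} = \frac{4}{9} \left(-54\right) \left(-1 + 9 \cdot 46\right) + \left(16 - -1\right) = \frac{4}{9} \left(-54\right) \left(-1 + 414\right) + \left(16 + 1\right) = \frac{4}{9} \left(-54\right) 413 + 17 = -9912 + 17 = -9895$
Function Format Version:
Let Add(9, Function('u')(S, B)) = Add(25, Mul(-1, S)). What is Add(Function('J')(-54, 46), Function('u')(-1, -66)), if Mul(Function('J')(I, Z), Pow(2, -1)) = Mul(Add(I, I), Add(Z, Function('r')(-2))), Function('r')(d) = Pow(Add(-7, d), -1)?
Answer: -9895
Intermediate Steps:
Function('J')(I, Z) = Mul(4, I, Add(Rational(-1, 9), Z)) (Function('J')(I, Z) = Mul(2, Mul(Add(I, I), Add(Z, Pow(Add(-7, -2), -1)))) = Mul(2, Mul(Mul(2, I), Add(Z, Pow(-9, -1)))) = Mul(2, Mul(Mul(2, I), Add(Z, Rational(-1, 9)))) = Mul(2, Mul(Mul(2, I), Add(Rational(-1, 9), Z))) = Mul(2, Mul(2, I, Add(Rational(-1, 9), Z))) = Mul(4, I, Add(Rational(-1, 9), Z)))
Function('u')(S, B) = Add(16, Mul(-1, S)) (Function('u')(S, B) = Add(-9, Add(25, Mul(-1, S))) = Add(16, Mul(-1, S)))
Add(Function('J')(-54, 46), Function('u')(-1, -66)) = Add(Mul(Rational(4, 9), -54, Add(-1, Mul(9, 46))), Add(16, Mul(-1, -1))) = Add(Mul(Rational(4, 9), -54, Add(-1, 414)), Add(16, 1)) = Add(Mul(Rational(4, 9), -54, 413), 17) = Add(-9912, 17) = -9895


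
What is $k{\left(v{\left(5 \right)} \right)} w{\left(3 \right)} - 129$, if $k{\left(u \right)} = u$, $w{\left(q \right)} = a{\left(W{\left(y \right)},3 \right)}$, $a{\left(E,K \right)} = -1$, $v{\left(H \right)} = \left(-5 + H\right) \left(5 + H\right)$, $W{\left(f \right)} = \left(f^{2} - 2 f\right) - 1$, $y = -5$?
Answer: $-129$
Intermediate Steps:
$W{\left(f \right)} = -1 + f^{2} - 2 f$
$w{\left(q \right)} = -1$
$k{\left(v{\left(5 \right)} \right)} w{\left(3 \right)} - 129 = \left(-25 + 5^{2}\right) \left(-1\right) - 129 = \left(-25 + 25\right) \left(-1\right) - 129 = 0 \left(-1\right) - 129 = 0 - 129 = -129$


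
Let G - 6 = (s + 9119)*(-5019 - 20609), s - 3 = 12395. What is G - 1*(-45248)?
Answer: -551392422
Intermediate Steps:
s = 12398 (s = 3 + 12395 = 12398)
G = -551437670 (G = 6 + (12398 + 9119)*(-5019 - 20609) = 6 + 21517*(-25628) = 6 - 551437676 = -551437670)
G - 1*(-45248) = -551437670 - 1*(-45248) = -551437670 + 45248 = -551392422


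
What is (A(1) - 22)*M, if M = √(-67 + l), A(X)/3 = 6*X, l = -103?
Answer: -4*I*√170 ≈ -52.154*I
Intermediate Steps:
A(X) = 18*X (A(X) = 3*(6*X) = 18*X)
M = I*√170 (M = √(-67 - 103) = √(-170) = I*√170 ≈ 13.038*I)
(A(1) - 22)*M = (18*1 - 22)*(I*√170) = (18 - 22)*(I*√170) = -4*I*√170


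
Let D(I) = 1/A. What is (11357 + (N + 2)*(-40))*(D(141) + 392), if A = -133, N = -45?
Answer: 681769395/133 ≈ 5.1261e+6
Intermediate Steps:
D(I) = -1/133 (D(I) = 1/(-133) = -1/133)
(11357 + (N + 2)*(-40))*(D(141) + 392) = (11357 + (-45 + 2)*(-40))*(-1/133 + 392) = (11357 - 43*(-40))*(52135/133) = (11357 + 1720)*(52135/133) = 13077*(52135/133) = 681769395/133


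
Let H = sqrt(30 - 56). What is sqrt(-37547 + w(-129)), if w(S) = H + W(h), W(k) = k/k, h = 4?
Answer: sqrt(-37546 + I*sqrt(26)) ≈ 0.013 + 193.77*I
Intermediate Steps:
W(k) = 1
H = I*sqrt(26) (H = sqrt(-26) = I*sqrt(26) ≈ 5.099*I)
w(S) = 1 + I*sqrt(26) (w(S) = I*sqrt(26) + 1 = 1 + I*sqrt(26))
sqrt(-37547 + w(-129)) = sqrt(-37547 + (1 + I*sqrt(26))) = sqrt(-37546 + I*sqrt(26))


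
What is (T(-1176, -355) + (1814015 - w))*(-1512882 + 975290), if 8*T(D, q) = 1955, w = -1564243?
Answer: -1816255848781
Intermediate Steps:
T(D, q) = 1955/8 (T(D, q) = (⅛)*1955 = 1955/8)
(T(-1176, -355) + (1814015 - w))*(-1512882 + 975290) = (1955/8 + (1814015 - 1*(-1564243)))*(-1512882 + 975290) = (1955/8 + (1814015 + 1564243))*(-537592) = (1955/8 + 3378258)*(-537592) = (27028019/8)*(-537592) = -1816255848781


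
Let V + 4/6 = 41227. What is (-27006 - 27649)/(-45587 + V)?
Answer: 163965/13082 ≈ 12.534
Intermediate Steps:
V = 123679/3 (V = -⅔ + 41227 = 123679/3 ≈ 41226.)
(-27006 - 27649)/(-45587 + V) = (-27006 - 27649)/(-45587 + 123679/3) = -54655/(-13082/3) = -54655*(-3/13082) = 163965/13082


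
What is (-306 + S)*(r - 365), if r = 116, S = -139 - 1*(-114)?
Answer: 82419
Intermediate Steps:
S = -25 (S = -139 + 114 = -25)
(-306 + S)*(r - 365) = (-306 - 25)*(116 - 365) = -331*(-249) = 82419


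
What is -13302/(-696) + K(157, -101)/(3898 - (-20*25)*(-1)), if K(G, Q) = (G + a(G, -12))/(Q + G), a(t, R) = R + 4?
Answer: 105471445/5518352 ≈ 19.113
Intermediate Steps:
a(t, R) = 4 + R
K(G, Q) = (-8 + G)/(G + Q) (K(G, Q) = (G + (4 - 12))/(Q + G) = (G - 8)/(G + Q) = (-8 + G)/(G + Q))
-13302/(-696) + K(157, -101)/(3898 - (-20*25)*(-1)) = -13302/(-696) + ((-8 + 157)/(157 - 101))/(3898 - (-20*25)*(-1)) = -13302*(-1/696) + (149/56)/(3898 - (-500)*(-1)) = 2217/116 + ((1/56)*149)/(3898 - 1*500) = 2217/116 + 149/(56*(3898 - 500)) = 2217/116 + (149/56)/3398 = 2217/116 + (149/56)*(1/3398) = 2217/116 + 149/190288 = 105471445/5518352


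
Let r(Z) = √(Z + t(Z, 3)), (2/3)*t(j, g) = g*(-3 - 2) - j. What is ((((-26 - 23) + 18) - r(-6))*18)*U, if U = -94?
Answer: 52452 + 846*I*√78 ≈ 52452.0 + 7471.7*I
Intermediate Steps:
t(j, g) = -15*g/2 - 3*j/2 (t(j, g) = 3*(g*(-3 - 2) - j)/2 = 3*(g*(-5) - j)/2 = 3*(-5*g - j)/2 = 3*(-j - 5*g)/2 = -15*g/2 - 3*j/2)
r(Z) = √(-45/2 - Z/2) (r(Z) = √(Z + (-15/2*3 - 3*Z/2)) = √(Z + (-45/2 - 3*Z/2)) = √(-45/2 - Z/2))
((((-26 - 23) + 18) - r(-6))*18)*U = ((((-26 - 23) + 18) - √(-90 - 2*(-6))/2)*18)*(-94) = (((-49 + 18) - √(-90 + 12)/2)*18)*(-94) = ((-31 - √(-78)/2)*18)*(-94) = ((-31 - I*√78/2)*18)*(-94) = (-558 - 9*I*√78)*(-94) = 52452 + 846*I*√78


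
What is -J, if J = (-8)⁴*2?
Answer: -8192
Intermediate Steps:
J = 8192 (J = 4096*2 = 8192)
-J = -1*8192 = -8192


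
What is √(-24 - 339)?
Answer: 11*I*√3 ≈ 19.053*I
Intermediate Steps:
√(-24 - 339) = √(-363) = 11*I*√3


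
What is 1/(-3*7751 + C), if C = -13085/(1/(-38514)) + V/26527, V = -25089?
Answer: 26527/13367815731210 ≈ 1.9844e-9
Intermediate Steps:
C = 13368432563541/26527 (C = -13085/(1/(-38514)) - 25089/26527 = -13085/(-1/38514) - 25089*1/26527 = -13085*(-38514) - 25089/26527 = 503955690 - 25089/26527 = 13368432563541/26527 ≈ 5.0396e+8)
1/(-3*7751 + C) = 1/(-3*7751 + 13368432563541/26527) = 1/(-23253 + 13368432563541/26527) = 1/(13367815731210/26527) = 26527/13367815731210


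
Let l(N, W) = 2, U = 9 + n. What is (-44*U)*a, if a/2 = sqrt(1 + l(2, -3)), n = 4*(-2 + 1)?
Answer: -440*sqrt(3) ≈ -762.10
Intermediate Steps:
n = -4 (n = 4*(-1) = -4)
U = 5 (U = 9 - 4 = 5)
a = 2*sqrt(3) (a = 2*sqrt(1 + 2) = 2*sqrt(3) ≈ 3.4641)
(-44*U)*a = (-44*5)*(2*sqrt(3)) = -440*sqrt(3)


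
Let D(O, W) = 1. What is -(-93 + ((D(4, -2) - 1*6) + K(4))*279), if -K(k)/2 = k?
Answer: 3720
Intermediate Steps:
K(k) = -2*k
-(-93 + ((D(4, -2) - 1*6) + K(4))*279) = -(-93 + ((1 - 1*6) - 2*4)*279) = -(-93 + ((1 - 6) - 8)*279) = -(-93 + (-5 - 8)*279) = -(-93 - 13*279) = -(-93 - 3627) = -1*(-3720) = 3720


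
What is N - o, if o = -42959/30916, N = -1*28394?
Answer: -877785945/30916 ≈ -28393.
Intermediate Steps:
N = -28394
o = -42959/30916 (o = -42959*1/30916 = -42959/30916 ≈ -1.3895)
N - o = -28394 - 1*(-42959/30916) = -28394 + 42959/30916 = -877785945/30916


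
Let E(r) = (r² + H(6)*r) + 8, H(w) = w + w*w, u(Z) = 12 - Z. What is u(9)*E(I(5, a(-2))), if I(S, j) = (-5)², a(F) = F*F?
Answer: 5049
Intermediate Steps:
a(F) = F²
I(S, j) = 25
H(w) = w + w²
E(r) = 8 + r² + 42*r (E(r) = (r² + (6*(1 + 6))*r) + 8 = (r² + (6*7)*r) + 8 = (r² + 42*r) + 8 = 8 + r² + 42*r)
u(9)*E(I(5, a(-2))) = (12 - 1*9)*(8 + 25² + 42*25) = (12 - 9)*(8 + 625 + 1050) = 3*1683 = 5049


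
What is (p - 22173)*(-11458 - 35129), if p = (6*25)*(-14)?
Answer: 1130806251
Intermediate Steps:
p = -2100 (p = 150*(-14) = -2100)
(p - 22173)*(-11458 - 35129) = (-2100 - 22173)*(-11458 - 35129) = -24273*(-46587) = 1130806251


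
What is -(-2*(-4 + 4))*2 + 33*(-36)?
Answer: -1188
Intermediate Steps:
-(-2*(-4 + 4))*2 + 33*(-36) = -(-2*0)*2 - 1188 = -0*2 - 1188 = -1*0 - 1188 = 0 - 1188 = -1188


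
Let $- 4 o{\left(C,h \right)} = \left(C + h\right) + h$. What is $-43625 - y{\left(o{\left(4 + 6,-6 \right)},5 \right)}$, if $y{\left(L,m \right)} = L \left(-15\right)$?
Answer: $- \frac{87235}{2} \approx -43618.0$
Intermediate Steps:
$o{\left(C,h \right)} = - \frac{h}{2} - \frac{C}{4}$ ($o{\left(C,h \right)} = - \frac{\left(C + h\right) + h}{4} = - \frac{C + 2 h}{4} = - \frac{h}{2} - \frac{C}{4}$)
$y{\left(L,m \right)} = - 15 L$
$-43625 - y{\left(o{\left(4 + 6,-6 \right)},5 \right)} = -43625 - - 15 \left(\left(- \frac{1}{2}\right) \left(-6\right) - \frac{4 + 6}{4}\right) = -43625 - - 15 \left(3 - \frac{5}{2}\right) = -43625 - \left(-15\right) \frac{1}{2} = -43625 - - \frac{15}{2} = -43625 + \frac{15}{2} = - \frac{87235}{2}$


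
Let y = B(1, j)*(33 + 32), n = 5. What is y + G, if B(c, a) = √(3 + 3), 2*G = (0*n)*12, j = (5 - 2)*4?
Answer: 65*√6 ≈ 159.22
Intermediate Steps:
j = 12 (j = 3*4 = 12)
G = 0 (G = ((0*5)*12)/2 = (0*12)/2 = (½)*0 = 0)
B(c, a) = √6
y = 65*√6 (y = √6*(33 + 32) = √6*65 = 65*√6 ≈ 159.22)
y + G = 65*√6 + 0 = 65*√6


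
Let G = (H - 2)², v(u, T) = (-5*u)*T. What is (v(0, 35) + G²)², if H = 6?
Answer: 65536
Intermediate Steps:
v(u, T) = -5*T*u
G = 16 (G = (6 - 2)² = 4² = 16)
(v(0, 35) + G²)² = (-5*35*0 + 16²)² = (0 + 256)² = 256² = 65536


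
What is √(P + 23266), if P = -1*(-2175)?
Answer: √25441 ≈ 159.50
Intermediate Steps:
P = 2175
√(P + 23266) = √(2175 + 23266) = √25441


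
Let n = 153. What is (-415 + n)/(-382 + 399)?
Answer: -262/17 ≈ -15.412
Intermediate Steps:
(-415 + n)/(-382 + 399) = (-415 + 153)/(-382 + 399) = -262/17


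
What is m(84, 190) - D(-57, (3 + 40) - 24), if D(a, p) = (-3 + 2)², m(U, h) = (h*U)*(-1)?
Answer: -15961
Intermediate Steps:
m(U, h) = -U*h (m(U, h) = (U*h)*(-1) = -U*h)
D(a, p) = 1 (D(a, p) = (-1)² = 1)
m(84, 190) - D(-57, (3 + 40) - 24) = -1*84*190 - 1*1 = -15960 - 1 = -15961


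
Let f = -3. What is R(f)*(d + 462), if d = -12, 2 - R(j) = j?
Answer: 2250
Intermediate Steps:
R(j) = 2 - j
R(f)*(d + 462) = (2 - 1*(-3))*(-12 + 462) = (2 + 3)*450 = 5*450 = 2250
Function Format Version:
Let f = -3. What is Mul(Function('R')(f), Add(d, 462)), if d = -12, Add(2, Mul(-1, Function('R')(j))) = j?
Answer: 2250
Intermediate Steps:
Function('R')(j) = Add(2, Mul(-1, j))
Mul(Function('R')(f), Add(d, 462)) = Mul(Add(2, Mul(-1, -3)), Add(-12, 462)) = Mul(Add(2, 3), 450) = Mul(5, 450) = 2250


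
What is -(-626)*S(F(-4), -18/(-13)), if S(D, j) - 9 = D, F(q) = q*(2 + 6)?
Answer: -14398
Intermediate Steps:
F(q) = 8*q (F(q) = q*8 = 8*q)
S(D, j) = 9 + D
-(-626)*S(F(-4), -18/(-13)) = -(-626)*(9 + 8*(-4)) = -(-626)*(9 - 32) = -(-626)*(-23) = -1*14398 = -14398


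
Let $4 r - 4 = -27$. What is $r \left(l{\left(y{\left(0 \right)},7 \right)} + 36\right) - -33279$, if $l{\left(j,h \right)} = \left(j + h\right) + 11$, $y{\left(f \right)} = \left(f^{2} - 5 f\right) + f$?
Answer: $\frac{65937}{2} \approx 32969.0$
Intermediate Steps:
$y{\left(f \right)} = f^{2} - 4 f$
$r = - \frac{23}{4}$ ($r = 1 + \frac{1}{4} \left(-27\right) = 1 - \frac{27}{4} = - \frac{23}{4} \approx -5.75$)
$l{\left(j,h \right)} = 11 + h + j$ ($l{\left(j,h \right)} = \left(h + j\right) + 11 = 11 + h + j$)
$r \left(l{\left(y{\left(0 \right)},7 \right)} + 36\right) - -33279 = - \frac{23 \left(\left(11 + 7 + 0 \left(-4 + 0\right)\right) + 36\right)}{4} - -33279 = - \frac{23 \left(\left(11 + 7 + 0 \left(-4\right)\right) + 36\right)}{4} + 33279 = - \frac{23 \left(\left(11 + 7 + 0\right) + 36\right)}{4} + 33279 = - \frac{23 \left(18 + 36\right)}{4} + 33279 = \left(- \frac{23}{4}\right) 54 + 33279 = - \frac{621}{2} + 33279 = \frac{65937}{2}$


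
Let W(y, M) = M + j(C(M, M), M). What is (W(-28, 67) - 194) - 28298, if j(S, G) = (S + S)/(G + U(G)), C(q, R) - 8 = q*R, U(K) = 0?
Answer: -1895481/67 ≈ -28291.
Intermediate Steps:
C(q, R) = 8 + R*q (C(q, R) = 8 + q*R = 8 + R*q)
j(S, G) = 2*S/G (j(S, G) = (S + S)/(G + 0) = (2*S)/G = 2*S/G)
W(y, M) = M + 2*(8 + M²)/M (W(y, M) = M + 2*(8 + M*M)/M = M + 2*(8 + M²)/M)
(W(-28, 67) - 194) - 28298 = ((3*67 + 16/67) - 194) - 28298 = ((201 + 16*(1/67)) - 194) - 28298 = ((201 + 16/67) - 194) - 28298 = (13483/67 - 194) - 28298 = 485/67 - 28298 = -1895481/67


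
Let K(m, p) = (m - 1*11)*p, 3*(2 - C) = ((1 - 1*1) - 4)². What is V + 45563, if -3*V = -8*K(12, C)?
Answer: 409987/9 ≈ 45554.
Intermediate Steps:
C = -10/3 (C = 2 - ((1 - 1*1) - 4)²/3 = 2 - ((1 - 1) - 4)²/3 = 2 - (0 - 4)²/3 = 2 - ⅓*(-4)² = 2 - ⅓*16 = 2 - 16/3 = -10/3 ≈ -3.3333)
K(m, p) = p*(-11 + m) (K(m, p) = (m - 11)*p = (-11 + m)*p = p*(-11 + m))
V = -80/9 (V = -(-8)*(-10*(-11 + 12)/3)/3 = -(-8)*(-10/3*1)/3 = -(-8)*(-10)/(3*3) = -⅓*80/3 = -80/9 ≈ -8.8889)
V + 45563 = -80/9 + 45563 = 409987/9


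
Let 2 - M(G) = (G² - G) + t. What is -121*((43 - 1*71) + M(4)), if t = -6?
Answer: 3872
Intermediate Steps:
M(G) = 8 + G - G² (M(G) = 2 - ((G² - G) - 6) = 2 - (-6 + G² - G) = 2 + (6 + G - G²) = 8 + G - G²)
-121*((43 - 1*71) + M(4)) = -121*((43 - 1*71) + (8 + 4 - 1*4²)) = -121*((43 - 71) + (8 + 4 - 1*16)) = -121*(-28 + (8 + 4 - 16)) = -121*(-28 - 4) = -121*(-32) = 3872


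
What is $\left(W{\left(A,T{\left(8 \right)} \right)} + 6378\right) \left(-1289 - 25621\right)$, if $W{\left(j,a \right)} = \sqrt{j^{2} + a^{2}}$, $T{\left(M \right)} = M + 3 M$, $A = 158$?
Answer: $-171631980 - 53820 \sqrt{6497} \approx -1.7597 \cdot 10^{8}$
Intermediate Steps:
$T{\left(M \right)} = 4 M$
$W{\left(j,a \right)} = \sqrt{a^{2} + j^{2}}$
$\left(W{\left(A,T{\left(8 \right)} \right)} + 6378\right) \left(-1289 - 25621\right) = \left(\sqrt{\left(4 \cdot 8\right)^{2} + 158^{2}} + 6378\right) \left(-1289 - 25621\right) = \left(\sqrt{32^{2} + 24964} + 6378\right) \left(-26910\right) = \left(\sqrt{1024 + 24964} + 6378\right) \left(-26910\right) = \left(\sqrt{25988} + 6378\right) \left(-26910\right) = \left(2 \sqrt{6497} + 6378\right) \left(-26910\right) = \left(6378 + 2 \sqrt{6497}\right) \left(-26910\right) = -171631980 - 53820 \sqrt{6497}$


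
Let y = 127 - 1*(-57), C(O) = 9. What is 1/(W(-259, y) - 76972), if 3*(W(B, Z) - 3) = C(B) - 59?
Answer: -3/230957 ≈ -1.2989e-5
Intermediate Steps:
y = 184 (y = 127 + 57 = 184)
W(B, Z) = -41/3 (W(B, Z) = 3 + (9 - 59)/3 = 3 + (⅓)*(-50) = 3 - 50/3 = -41/3)
1/(W(-259, y) - 76972) = 1/(-41/3 - 76972) = 1/(-230957/3) = -3/230957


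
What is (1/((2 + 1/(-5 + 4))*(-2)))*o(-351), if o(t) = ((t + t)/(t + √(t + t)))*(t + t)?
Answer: 246402/353 + 2106*I*√78/353 ≈ 698.02 + 52.69*I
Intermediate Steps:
o(t) = 4*t²/(t + √2*√t) (o(t) = ((2*t)/(t + √(2*t)))*(2*t) = ((2*t)/(t + √2*√t))*(2*t) = (2*t/(t + √2*√t))*(2*t) = 4*t²/(t + √2*√t))
(1/((2 + 1/(-5 + 4))*(-2)))*o(-351) = (1/((2 + 1/(-5 + 4))*(-2)))*(4*(-351)²/(-351 + √2*√(-351))) = (-½/(2 + 1/(-1)))*(4*123201/(-351 + √2*(3*I*√39))) = (-½/(2 - 1))*(4*123201/(-351 + 3*I*√78)) = (-½/1)*(492804/(-351 + 3*I*√78)) = (1*(-½))*(492804/(-351 + 3*I*√78)) = -246402/(-351 + 3*I*√78)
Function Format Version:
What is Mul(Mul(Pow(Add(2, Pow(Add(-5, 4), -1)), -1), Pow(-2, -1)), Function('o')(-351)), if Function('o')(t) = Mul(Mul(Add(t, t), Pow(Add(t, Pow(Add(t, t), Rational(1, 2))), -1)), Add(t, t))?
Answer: Add(Rational(246402, 353), Mul(Rational(2106, 353), I, Pow(78, Rational(1, 2)))) ≈ Add(698.02, Mul(52.690, I))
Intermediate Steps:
Function('o')(t) = Mul(4, Pow(t, 2), Pow(Add(t, Mul(Pow(2, Rational(1, 2)), Pow(t, Rational(1, 2)))), -1)) (Function('o')(t) = Mul(Mul(Mul(2, t), Pow(Add(t, Pow(Mul(2, t), Rational(1, 2))), -1)), Mul(2, t)) = Mul(Mul(Mul(2, t), Pow(Add(t, Mul(Pow(2, Rational(1, 2)), Pow(t, Rational(1, 2)))), -1)), Mul(2, t)) = Mul(Mul(2, t, Pow(Add(t, Mul(Pow(2, Rational(1, 2)), Pow(t, Rational(1, 2)))), -1)), Mul(2, t)) = Mul(4, Pow(t, 2), Pow(Add(t, Mul(Pow(2, Rational(1, 2)), Pow(t, Rational(1, 2)))), -1)))
Mul(Mul(Pow(Add(2, Pow(Add(-5, 4), -1)), -1), Pow(-2, -1)), Function('o')(-351)) = Mul(Mul(Pow(Add(2, Pow(Add(-5, 4), -1)), -1), Pow(-2, -1)), Mul(4, Pow(-351, 2), Pow(Add(-351, Mul(Pow(2, Rational(1, 2)), Pow(-351, Rational(1, 2)))), -1))) = Mul(Mul(Pow(Add(2, Pow(-1, -1)), -1), Rational(-1, 2)), Mul(4, 123201, Pow(Add(-351, Mul(Pow(2, Rational(1, 2)), Mul(3, I, Pow(39, Rational(1, 2))))), -1))) = Mul(Mul(Pow(Add(2, -1), -1), Rational(-1, 2)), Mul(4, 123201, Pow(Add(-351, Mul(3, I, Pow(78, Rational(1, 2)))), -1))) = Mul(Mul(Pow(1, -1), Rational(-1, 2)), Mul(492804, Pow(Add(-351, Mul(3, I, Pow(78, Rational(1, 2)))), -1))) = Mul(Mul(1, Rational(-1, 2)), Mul(492804, Pow(Add(-351, Mul(3, I, Pow(78, Rational(1, 2)))), -1))) = Mul(Rational(-1, 2), Mul(492804, Pow(Add(-351, Mul(3, I, Pow(78, Rational(1, 2)))), -1))) = Mul(-246402, Pow(Add(-351, Mul(3, I, Pow(78, Rational(1, 2)))), -1))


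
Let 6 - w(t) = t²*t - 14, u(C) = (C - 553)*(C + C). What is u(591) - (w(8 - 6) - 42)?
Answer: 44946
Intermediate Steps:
u(C) = 2*C*(-553 + C) (u(C) = (-553 + C)*(2*C) = 2*C*(-553 + C))
w(t) = 20 - t³ (w(t) = 6 - (t²*t - 14) = 6 - (t³ - 14) = 6 - (-14 + t³) = 6 + (14 - t³) = 20 - t³)
u(591) - (w(8 - 6) - 42) = 2*591*(-553 + 591) - ((20 - (8 - 6)³) - 42) = 2*591*38 - ((20 - 1*2³) - 42) = 44916 - ((20 - 1*8) - 42) = 44916 - ((20 - 8) - 42) = 44916 - (12 - 42) = 44916 - (-30) = 44916 - 1*(-30) = 44916 + 30 = 44946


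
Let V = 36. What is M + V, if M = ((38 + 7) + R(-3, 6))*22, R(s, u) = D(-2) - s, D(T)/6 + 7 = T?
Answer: -96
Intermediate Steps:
D(T) = -42 + 6*T
R(s, u) = -54 - s (R(s, u) = (-42 + 6*(-2)) - s = (-42 - 12) - s = -54 - s)
M = -132 (M = ((38 + 7) + (-54 - 1*(-3)))*22 = (45 + (-54 + 3))*22 = (45 - 51)*22 = -6*22 = -132)
M + V = -132 + 36 = -96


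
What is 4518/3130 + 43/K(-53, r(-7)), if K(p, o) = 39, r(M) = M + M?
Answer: 155396/61035 ≈ 2.5460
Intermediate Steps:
r(M) = 2*M
4518/3130 + 43/K(-53, r(-7)) = 4518/3130 + 43/39 = 4518*(1/3130) + 43*(1/39) = 2259/1565 + 43/39 = 155396/61035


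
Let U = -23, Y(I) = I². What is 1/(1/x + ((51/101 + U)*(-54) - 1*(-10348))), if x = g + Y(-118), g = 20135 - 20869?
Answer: 1332190/15403756941 ≈ 8.6485e-5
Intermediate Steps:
g = -734
x = 13190 (x = -734 + (-118)² = -734 + 13924 = 13190)
1/(1/x + ((51/101 + U)*(-54) - 1*(-10348))) = 1/(1/13190 + ((51/101 - 23)*(-54) - 1*(-10348))) = 1/(1/13190 + ((51*(1/101) - 23)*(-54) + 10348)) = 1/(1/13190 + ((51/101 - 23)*(-54) + 10348)) = 1/(1/13190 + (-2272/101*(-54) + 10348)) = 1/(1/13190 + (122688/101 + 10348)) = 1/(1/13190 + 1167836/101) = 1/(15403756941/1332190) = 1332190/15403756941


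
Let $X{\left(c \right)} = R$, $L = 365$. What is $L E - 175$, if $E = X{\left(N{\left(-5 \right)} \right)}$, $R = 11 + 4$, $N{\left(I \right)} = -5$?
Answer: $5300$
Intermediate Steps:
$R = 15$
$X{\left(c \right)} = 15$
$E = 15$
$L E - 175 = 365 \cdot 15 - 175 = 5475 - 175 = 5300$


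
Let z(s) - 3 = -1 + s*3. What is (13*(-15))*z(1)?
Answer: -975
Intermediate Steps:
z(s) = 2 + 3*s (z(s) = 3 + (-1 + s*3) = 3 + (-1 + 3*s) = 2 + 3*s)
(13*(-15))*z(1) = (13*(-15))*(2 + 3*1) = -195*(2 + 3) = -195*5 = -975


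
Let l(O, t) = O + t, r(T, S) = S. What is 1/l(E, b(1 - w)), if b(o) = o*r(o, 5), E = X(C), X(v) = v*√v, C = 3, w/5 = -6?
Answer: 155/23998 - 3*√3/23998 ≈ 0.0062423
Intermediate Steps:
w = -30 (w = 5*(-6) = -30)
X(v) = v^(3/2)
E = 3*√3 (E = 3^(3/2) = 3*√3 ≈ 5.1962)
b(o) = 5*o (b(o) = o*5 = 5*o)
1/l(E, b(1 - w)) = 1/(3*√3 + 5*(1 - 1*(-30))) = 1/(3*√3 + 5*(1 + 30)) = 1/(3*√3 + 5*31) = 1/(3*√3 + 155) = 1/(155 + 3*√3)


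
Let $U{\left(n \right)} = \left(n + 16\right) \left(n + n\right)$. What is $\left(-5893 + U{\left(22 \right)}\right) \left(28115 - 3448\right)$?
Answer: $-104119407$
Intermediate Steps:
$U{\left(n \right)} = 2 n \left(16 + n\right)$ ($U{\left(n \right)} = \left(16 + n\right) 2 n = 2 n \left(16 + n\right)$)
$\left(-5893 + U{\left(22 \right)}\right) \left(28115 - 3448\right) = \left(-5893 + 2 \cdot 22 \left(16 + 22\right)\right) \left(28115 - 3448\right) = \left(-5893 + 2 \cdot 22 \cdot 38\right) 24667 = \left(-5893 + 1672\right) 24667 = \left(-4221\right) 24667 = -104119407$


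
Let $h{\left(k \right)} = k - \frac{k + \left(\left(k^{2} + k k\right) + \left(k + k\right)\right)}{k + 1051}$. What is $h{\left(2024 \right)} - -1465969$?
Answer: $\frac{4505879251}{3075} \approx 1.4653 \cdot 10^{6}$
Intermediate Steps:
$h{\left(k \right)} = k - \frac{2 k^{2} + 3 k}{1051 + k}$ ($h{\left(k \right)} = k - \frac{k + \left(\left(k^{2} + k^{2}\right) + 2 k\right)}{1051 + k} = k - \frac{k + \left(2 k^{2} + 2 k\right)}{1051 + k} = k - \frac{k + \left(2 k + 2 k^{2}\right)}{1051 + k} = k - \frac{2 k^{2} + 3 k}{1051 + k}$)
$h{\left(2024 \right)} - -1465969 = \frac{2024 \left(1048 - 2024\right)}{1051 + 2024} - -1465969 = \frac{2024 \left(1048 - 2024\right)}{3075} + 1465969 = 2024 \cdot \frac{1}{3075} \left(-976\right) + 1465969 = - \frac{1975424}{3075} + 1465969 = \frac{4505879251}{3075}$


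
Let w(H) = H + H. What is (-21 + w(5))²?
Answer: 121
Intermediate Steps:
w(H) = 2*H
(-21 + w(5))² = (-21 + 2*5)² = (-21 + 10)² = (-11)² = 121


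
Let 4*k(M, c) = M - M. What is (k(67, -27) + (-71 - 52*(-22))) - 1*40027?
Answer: -38954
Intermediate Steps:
k(M, c) = 0 (k(M, c) = (M - M)/4 = (1/4)*0 = 0)
(k(67, -27) + (-71 - 52*(-22))) - 1*40027 = (0 + (-71 - 52*(-22))) - 1*40027 = (0 + (-71 + 1144)) - 40027 = (0 + 1073) - 40027 = 1073 - 40027 = -38954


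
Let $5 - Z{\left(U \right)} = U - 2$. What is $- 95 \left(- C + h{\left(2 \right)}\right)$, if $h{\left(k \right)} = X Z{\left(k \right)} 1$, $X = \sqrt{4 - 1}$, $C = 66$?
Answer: $6270 - 475 \sqrt{3} \approx 5447.3$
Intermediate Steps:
$X = \sqrt{3} \approx 1.732$
$Z{\left(U \right)} = 7 - U$ ($Z{\left(U \right)} = 5 - \left(U - 2\right) = 5 - \left(-2 + U\right) = 7 - U$)
$h{\left(k \right)} = \sqrt{3} \left(7 - k\right)$ ($h{\left(k \right)} = \sqrt{3} \left(7 - k\right) 1 = \sqrt{3} \left(7 - k\right)$)
$- 95 \left(- C + h{\left(2 \right)}\right) = - 95 \left(\left(-1\right) 66 + \sqrt{3} \left(7 - 2\right)\right) = - 95 \left(-66 + \sqrt{3} \left(7 - 2\right)\right) = - 95 \left(-66 + \sqrt{3} \cdot 5\right) = - 95 \left(-66 + 5 \sqrt{3}\right) = 6270 - 475 \sqrt{3}$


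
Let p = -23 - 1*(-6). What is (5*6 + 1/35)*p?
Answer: -17867/35 ≈ -510.49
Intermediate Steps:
p = -17 (p = -23 + 6 = -17)
(5*6 + 1/35)*p = (5*6 + 1/35)*(-17) = (30 + 1/35)*(-17) = (1051/35)*(-17) = -17867/35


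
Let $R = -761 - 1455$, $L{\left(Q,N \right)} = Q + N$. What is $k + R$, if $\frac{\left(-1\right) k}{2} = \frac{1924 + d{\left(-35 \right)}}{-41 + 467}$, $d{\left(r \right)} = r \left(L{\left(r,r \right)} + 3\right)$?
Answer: $- \frac{158759}{71} \approx -2236.0$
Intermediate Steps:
$L{\left(Q,N \right)} = N + Q$
$d{\left(r \right)} = r \left(3 + 2 r\right)$ ($d{\left(r \right)} = r \left(\left(r + r\right) + 3\right) = r \left(2 r + 3\right) = r \left(3 + 2 r\right)$)
$R = -2216$ ($R = -761 - 1455 = -2216$)
$k = - \frac{1423}{71}$ ($k = - 2 \frac{1924 - 35 \left(3 + 2 \left(-35\right)\right)}{-41 + 467} = - 2 \frac{1924 - 35 \left(3 - 70\right)}{426} = - 2 \left(1924 - -2345\right) \frac{1}{426} = - 2 \left(1924 + 2345\right) \frac{1}{426} = - 2 \cdot 4269 \cdot \frac{1}{426} = \left(-2\right) \frac{1423}{142} = - \frac{1423}{71} \approx -20.042$)
$k + R = - \frac{1423}{71} - 2216 = - \frac{158759}{71}$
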